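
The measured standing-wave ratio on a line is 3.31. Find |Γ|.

|Γ| ≈ 0.536

|Γ| = (S − 1)/(S + 1) = (3.31 − 1)/(3.31 + 1) = 2.31/4.31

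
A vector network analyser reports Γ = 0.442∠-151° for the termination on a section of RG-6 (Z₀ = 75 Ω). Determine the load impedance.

Z_L = Z_0·(1 + Γ)/(1 − Γ) = 75·(0.613 − j0.214)/(1.39 + j0.214)

Z_L ≈ 30.7 − j16.3 Ω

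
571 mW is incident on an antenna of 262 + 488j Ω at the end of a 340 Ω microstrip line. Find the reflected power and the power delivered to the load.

P_reflected ≈ 232 mW; P_delivered ≈ 339 mW

|Γ| = |(-78 + j488)/(602 + j488)| = 0.638
|Γ|² = 0.407
P_refl = |Γ|²·P_inc = 232 mW, P_del = (1 − |Γ|²)·P_inc = 339 mW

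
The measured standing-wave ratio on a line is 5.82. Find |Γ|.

|Γ| ≈ 0.707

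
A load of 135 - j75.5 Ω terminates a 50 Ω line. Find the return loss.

RL ≈ 4.9 dB

Γ = (85 − j75.5)/(185 − j75.5), |Γ| = 0.569
RL = −20·log₁₀|Γ| = −20·log₁₀(0.569)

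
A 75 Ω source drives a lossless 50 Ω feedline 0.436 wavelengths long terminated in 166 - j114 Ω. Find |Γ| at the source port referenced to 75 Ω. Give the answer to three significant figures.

|Γ| ≈ 0.566

βl = 2π × 0.436 = 157°
tan(βl) = -0.425
Z_in = Z_0·(Z_L + jZ_0·tanβl)/(Z_0 + jZ_L·tanβl) = 98.3 + j115 Ω
Γ_s = (Z_in − Z_s)/(Z_in + Z_s) = (23.3 + j115)/(173 + j115), |Γ_s| = 0.566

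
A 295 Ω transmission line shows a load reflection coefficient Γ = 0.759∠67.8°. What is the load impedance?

Z_L = Z_0·(1 + Γ)/(1 − Γ) = 295·(1.29 + j0.703)/(0.713 − j0.703)

Z_L ≈ 125 + j414 Ω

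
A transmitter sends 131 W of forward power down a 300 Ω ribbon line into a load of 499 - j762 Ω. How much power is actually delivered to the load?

P_delivered ≈ 64.3 W

|Γ| = |(199 − j762)/(799 − j762)| = 0.713
|Γ|² = 0.509
P_refl = |Γ|²·P_inc = 66.7 W, P_del = (1 − |Γ|²)·P_inc = 64.3 W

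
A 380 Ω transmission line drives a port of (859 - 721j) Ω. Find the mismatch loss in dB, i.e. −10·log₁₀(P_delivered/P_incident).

Γ = (479 − j721)/(1239 − j721), |Γ| = 0.604
|Γ|² = 0.365, so P_del/P_inc = 1 − |Γ|² = 0.635
ML = −10·log₁₀(1 − |Γ|²)

mismatch loss ≈ 1.97 dB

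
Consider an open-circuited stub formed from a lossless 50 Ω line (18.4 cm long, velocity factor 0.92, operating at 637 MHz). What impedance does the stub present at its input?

λ = v/f = 0.92·c / 637 MHz = 0.433 m
βl = 2π·l/λ = 2π × 0.425 = 153°
tan(βl) = -0.512
For an open-circuited stub, Z_in = −jZ_0·cot(βl) = −jZ_0/tan(βl)

Z_in ≈ +j97.6 Ω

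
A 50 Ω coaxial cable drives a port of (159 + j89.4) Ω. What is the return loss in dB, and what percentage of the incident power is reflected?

RL ≈ 4.15 dB; 38.5% of incident power reflected

Γ = (109 + j89.4)/(209 + j89.4), |Γ| = 0.62
RL = −20·log₁₀(0.62) = 4.15 dB
P_refl/P_inc = |Γ|² = 0.385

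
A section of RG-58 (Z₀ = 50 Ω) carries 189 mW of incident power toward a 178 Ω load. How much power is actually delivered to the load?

P_delivered ≈ 129 mW

Γ = (178 − 50)/(178 + 50) = 0.561
|Γ|² = 0.315
P_refl = |Γ|²·P_inc = 59.6 mW, P_del = (1 − |Γ|²)·P_inc = 129 mW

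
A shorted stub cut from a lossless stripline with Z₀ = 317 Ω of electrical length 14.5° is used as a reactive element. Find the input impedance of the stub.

Z_in ≈ +j82 Ω

tan(βl) = 0.259
For a shorted stub, Z_in = jZ_0·tan(βl)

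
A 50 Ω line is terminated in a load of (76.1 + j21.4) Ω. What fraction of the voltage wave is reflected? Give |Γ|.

|Γ| ≈ 0.264

Γ = (Z_L − Z_0)/(Z_L + Z_0) = (26.1 + j21.4)/(126.1 + j21.4)
|Γ| = 33.8/128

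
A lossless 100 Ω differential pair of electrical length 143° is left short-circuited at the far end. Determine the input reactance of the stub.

X_in ≈ -75.4 Ω (capacitive)

tan(βl) = -0.754
For a short-circuited stub, Z_in = jZ_0·tan(βl)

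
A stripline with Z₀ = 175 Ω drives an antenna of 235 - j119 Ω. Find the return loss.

Γ = (60 − j119)/(410 − j119), |Γ| = 0.312
RL = −20·log₁₀|Γ| = −20·log₁₀(0.312)

RL ≈ 10.1 dB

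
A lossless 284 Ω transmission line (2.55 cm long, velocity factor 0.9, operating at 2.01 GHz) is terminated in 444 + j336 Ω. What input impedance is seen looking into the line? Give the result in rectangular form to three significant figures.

Z_in ≈ 168 − j197 Ω

λ = v/f = 0.9·c / 2.01 GHz = 0.134 m
βl = 2π·l/λ = 2π × 0.19 = 68.3°
tan(βl) = tan(68.3°) = 2.52
Z_in = Z_0·(Z_L + jZ_0·tanβl)/(Z_0 + jZ_L·tanβl)
     = 284·(444 + j1050)/(-562 + j1120)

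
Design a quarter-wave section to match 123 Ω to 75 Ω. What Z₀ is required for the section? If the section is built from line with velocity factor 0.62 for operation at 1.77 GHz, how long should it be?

Z_qwt = √(Z_0·R_L) = √(75 × 123) = √9225
λ = 0.62·c/f = 0.105 m, so l = λ/4 = 0.0263 m

Z_qwt ≈ 96 Ω; length ≈ 2.63 cm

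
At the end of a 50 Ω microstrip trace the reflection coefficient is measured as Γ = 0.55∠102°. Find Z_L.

Z_L ≈ 22.8 + j35.1 Ω

Z_L = Z_0·(1 + Γ)/(1 − Γ) = 50·(0.886 + j0.538)/(1.11 − j0.538)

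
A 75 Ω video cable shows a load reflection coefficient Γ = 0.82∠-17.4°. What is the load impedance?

Z_L = Z_0·(1 + Γ)/(1 − Γ) = 75·(1.78 − j0.245)/(0.218 + j0.245)

Z_L ≈ 229 − j342 Ω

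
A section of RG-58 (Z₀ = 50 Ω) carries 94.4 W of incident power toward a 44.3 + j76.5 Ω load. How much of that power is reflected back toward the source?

P_reflected ≈ 37.7 W

|Γ| = |(-5.7 + j76.5)/(94.3 + j76.5)| = 0.632
|Γ|² = 0.399
P_refl = |Γ|²·P_inc = 37.7 W, P_del = (1 − |Γ|²)·P_inc = 56.7 W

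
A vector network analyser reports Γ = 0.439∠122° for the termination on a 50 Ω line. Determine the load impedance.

Z_L = Z_0·(1 + Γ)/(1 − Γ) = 50·(0.767 + j0.372)/(1.23 − j0.372)

Z_L ≈ 24.3 + j22.5 Ω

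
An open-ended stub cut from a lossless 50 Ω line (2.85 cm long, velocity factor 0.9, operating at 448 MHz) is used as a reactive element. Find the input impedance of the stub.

λ = v/f = 0.9·c / 448 MHz = 0.603 m
βl = 2π·l/λ = 2π × 0.0473 = 17°
tan(βl) = 0.306
For an open-ended stub, Z_in = −jZ_0·cot(βl) = −jZ_0/tan(βl)

Z_in ≈ −j163 Ω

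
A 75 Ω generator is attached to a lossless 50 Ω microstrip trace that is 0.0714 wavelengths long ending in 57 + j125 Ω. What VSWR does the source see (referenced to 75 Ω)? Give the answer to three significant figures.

VSWR ≈ 5

βl = 2π × 0.0714 = 25.7°
tan(βl) = 0.481
Z_in = Z_0·(Z_L + jZ_0·tanβl)/(Z_0 + jZ_L·tanβl) = 205 − j180 Ω
Γ_s = (Z_in − Z_s)/(Z_in + Z_s) = (130 − j180)/(280 − j180), |Γ_s| = 0.667
VSWR = (1 + |Γ_s|)/(1 − |Γ_s|)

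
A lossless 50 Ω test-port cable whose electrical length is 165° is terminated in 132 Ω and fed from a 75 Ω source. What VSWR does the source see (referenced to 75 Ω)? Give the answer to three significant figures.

VSWR ≈ 1.94

tan(βl) = -0.268
Z_in = Z_0·(Z_L + jZ_0·tanβl)/(Z_0 + jZ_L·tanβl) = 94.3 + j53.3 Ω
Γ_s = (Z_in − Z_s)/(Z_in + Z_s) = (19.3 + j53.3)/(169 + j53.3), |Γ_s| = 0.319
VSWR = (1 + |Γ_s|)/(1 − |Γ_s|)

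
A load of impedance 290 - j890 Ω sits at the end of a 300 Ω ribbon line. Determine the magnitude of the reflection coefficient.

|Γ| ≈ 0.834

Γ = (Z_L − Z_0)/(Z_L + Z_0) = (-10 − j890)/(590 − j890)
|Γ| = 890/1070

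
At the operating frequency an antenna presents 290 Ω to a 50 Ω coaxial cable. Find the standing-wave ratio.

VSWR ≈ 5.8

Γ = (290 − 50)/(290 + 50) = 0.706
VSWR = (1 + 0.706)/(1 − 0.706)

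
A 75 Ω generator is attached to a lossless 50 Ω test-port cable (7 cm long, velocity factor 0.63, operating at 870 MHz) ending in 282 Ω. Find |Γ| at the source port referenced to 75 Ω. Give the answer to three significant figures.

|Γ| ≈ 0.767

λ = v/f = 0.63·c / 870 MHz = 0.217 m
βl = 2π·l/λ = 2π × 0.322 = 116°
tan(βl) = -2.05
Z_in = Z_0·(Z_L + jZ_0·tanβl)/(Z_0 + jZ_L·tanβl) = 10.9 + j23.4 Ω
Γ_s = (Z_in − Z_s)/(Z_in + Z_s) = (-64.1 + j23.4)/(85.9 + j23.4), |Γ_s| = 0.767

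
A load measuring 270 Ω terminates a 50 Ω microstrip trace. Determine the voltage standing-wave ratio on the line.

VSWR ≈ 5.4

Γ = (270 − 50)/(270 + 50) = 0.688
VSWR = (1 + 0.688)/(1 − 0.688)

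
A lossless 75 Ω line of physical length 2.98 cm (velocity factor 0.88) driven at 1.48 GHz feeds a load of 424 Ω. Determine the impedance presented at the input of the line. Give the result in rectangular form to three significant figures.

Z_in ≈ 17.5 − j41.3 Ω

λ = v/f = 0.88·c / 1.48 GHz = 0.178 m
βl = 2π·l/λ = 2π × 0.167 = 60.1°
tan(βl) = tan(60.1°) = 1.74
Z_in = Z_0·(Z_L + jZ_0·tanβl)/(Z_0 + jZ_L·tanβl)
     = 75·(424 + j131)/(75 + j739)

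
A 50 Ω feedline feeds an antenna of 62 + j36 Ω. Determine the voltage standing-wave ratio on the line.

VSWR ≈ 1.95

Γ = (Z_L − Z_0)/(Z_L + Z_0) = (12 + j36)/(112 + j36)
|Γ| = 37.9/118 = 0.323
VSWR = (1 + |Γ|)/(1 − |Γ|) = 1.32/0.677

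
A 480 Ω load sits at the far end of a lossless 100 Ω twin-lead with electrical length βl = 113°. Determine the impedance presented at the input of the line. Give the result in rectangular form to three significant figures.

tan(βl) = tan(113°) = -2.36
Z_in = Z_0·(Z_L + jZ_0·tanβl)/(Z_0 + jZ_L·tanβl)
     = 100·(480 − j236)/(100 − j1130)

Z_in ≈ 24.4 + j40.3 Ω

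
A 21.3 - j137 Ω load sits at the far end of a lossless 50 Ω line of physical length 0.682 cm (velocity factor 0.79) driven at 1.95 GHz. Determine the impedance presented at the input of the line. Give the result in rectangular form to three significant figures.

λ = v/f = 0.79·c / 1.95 GHz = 0.122 m
βl = 2π·l/λ = 2π × 0.0561 = 20.2°
tan(βl) = tan(20.2°) = 0.368
Z_in = Z_0·(Z_L + jZ_0·tanβl)/(Z_0 + jZ_L·tanβl)
     = 50·(21.3 − j119)/(100 + j7.84)

Z_in ≈ 5.96 − j59.5 Ω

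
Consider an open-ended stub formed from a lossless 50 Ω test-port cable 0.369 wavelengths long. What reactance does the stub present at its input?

X_in ≈ 46.4 Ω (inductive)

βl = 2π × 0.369 = 133°
tan(βl) = -1.08
For an open-ended stub, Z_in = −jZ_0·cot(βl) = −jZ_0/tan(βl)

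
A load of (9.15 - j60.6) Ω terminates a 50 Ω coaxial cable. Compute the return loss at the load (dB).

RL ≈ 1.28 dB

Γ = (-40.85 − j60.6)/(59.15 − j60.6), |Γ| = 0.863
RL = −20·log₁₀|Γ| = −20·log₁₀(0.863)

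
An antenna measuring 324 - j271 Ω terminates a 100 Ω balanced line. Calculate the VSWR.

VSWR ≈ 5.64

Γ = (Z_L − Z_0)/(Z_L + Z_0) = (224 − j271)/(424 − j271)
|Γ| = 352/503 = 0.699
VSWR = (1 + |Γ|)/(1 − |Γ|) = 1.7/0.301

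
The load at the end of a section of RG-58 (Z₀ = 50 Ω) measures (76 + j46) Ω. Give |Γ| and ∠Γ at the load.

Γ ≈ 0.394 ∠ 40.5°

Γ = (Z_L − Z_0)/(Z_L + Z_0) = (26 + j46)/(126 + j46)
|Γ| = 52.8/134 = 0.394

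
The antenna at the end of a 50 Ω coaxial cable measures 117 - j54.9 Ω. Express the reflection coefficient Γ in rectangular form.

Γ ≈ 0.46 − j0.178

Γ = (Z_L − Z_0)/(Z_L + Z_0) = (67 − j54.9)/(167 − j54.9)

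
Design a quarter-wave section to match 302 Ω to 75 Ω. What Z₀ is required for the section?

Z_qwt = √(Z_0·R_L) = √(75 × 302) = √22650

Z_qwt ≈ 150 Ω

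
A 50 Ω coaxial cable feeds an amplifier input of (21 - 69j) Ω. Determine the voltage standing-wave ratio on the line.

Γ = (Z_L − Z_0)/(Z_L + Z_0) = (-29 − j69)/(71 − j69)
|Γ| = 74.8/99 = 0.756
VSWR = (1 + |Γ|)/(1 − |Γ|) = 1.76/0.244

VSWR ≈ 7.2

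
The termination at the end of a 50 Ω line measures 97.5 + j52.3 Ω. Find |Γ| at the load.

Γ = (Z_L − Z_0)/(Z_L + Z_0) = (47.5 + j52.3)/(147.5 + j52.3)
|Γ| = 70.7/156

|Γ| ≈ 0.451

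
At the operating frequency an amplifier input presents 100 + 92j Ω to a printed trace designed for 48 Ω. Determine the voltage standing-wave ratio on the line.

Γ = (Z_L − Z_0)/(Z_L + Z_0) = (52 + j92)/(148 + j92)
|Γ| = 106/174 = 0.606
VSWR = (1 + |Γ|)/(1 − |Γ|) = 1.61/0.394

VSWR ≈ 4.08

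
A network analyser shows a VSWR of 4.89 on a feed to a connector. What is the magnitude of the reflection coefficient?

|Γ| ≈ 0.66

|Γ| = (S − 1)/(S + 1) = (4.89 − 1)/(4.89 + 1) = 3.89/5.89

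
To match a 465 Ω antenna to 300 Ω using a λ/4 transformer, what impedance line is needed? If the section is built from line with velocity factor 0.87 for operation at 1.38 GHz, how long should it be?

Z_qwt ≈ 373 Ω; length ≈ 4.73 cm

Z_qwt = √(Z_0·R_L) = √(300 × 465) = √139500
λ = 0.87·c/f = 0.189 m, so l = λ/4 = 0.0473 m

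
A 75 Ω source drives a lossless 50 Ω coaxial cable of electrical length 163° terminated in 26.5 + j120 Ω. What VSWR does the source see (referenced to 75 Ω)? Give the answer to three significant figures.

tan(βl) = -0.306
Z_in = Z_0·(Z_L + jZ_0·tanβl)/(Z_0 + jZ_L·tanβl) = 9.56 + j61.3 Ω
Γ_s = (Z_in − Z_s)/(Z_in + Z_s) = (-65.4 + j61.3)/(84.6 + j61.3), |Γ_s| = 0.859
VSWR = (1 + |Γ_s|)/(1 − |Γ_s|)

VSWR ≈ 13.1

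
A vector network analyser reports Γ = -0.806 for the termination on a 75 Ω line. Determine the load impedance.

Z_L = Z_0·(1 + Γ)/(1 − Γ) = 75·(0.194)/(1.81)

Z_L ≈ 8.06 Ω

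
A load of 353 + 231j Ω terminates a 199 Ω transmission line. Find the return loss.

Γ = (154 + j231)/(552 + j231), |Γ| = 0.464
RL = −20·log₁₀|Γ| = −20·log₁₀(0.464)

RL ≈ 6.67 dB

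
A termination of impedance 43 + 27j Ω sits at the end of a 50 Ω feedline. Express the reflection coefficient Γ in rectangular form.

Γ = (Z_L − Z_0)/(Z_L + Z_0) = (-7 + j27)/(93 + j27)

Γ ≈ 0.00832 + j0.288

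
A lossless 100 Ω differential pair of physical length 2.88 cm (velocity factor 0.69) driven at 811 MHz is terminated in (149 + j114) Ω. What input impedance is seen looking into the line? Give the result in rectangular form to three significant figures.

λ = v/f = 0.69·c / 811 MHz = 0.255 m
βl = 2π·l/λ = 2π × 0.113 = 40.6°
tan(βl) = tan(40.6°) = 0.858
Z_in = Z_0·(Z_L + jZ_0·tanβl)/(Z_0 + jZ_L·tanβl)
     = 100·(149 + j200)/(2.22 + j128)

Z_in ≈ 158 − j114 Ω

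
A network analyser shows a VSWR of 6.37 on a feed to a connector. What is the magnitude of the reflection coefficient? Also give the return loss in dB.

|Γ| ≈ 0.729; return loss ≈ 2.75 dB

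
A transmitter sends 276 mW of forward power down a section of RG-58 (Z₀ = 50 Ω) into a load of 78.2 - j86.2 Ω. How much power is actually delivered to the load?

|Γ| = |(28.2 − j86.2)/(128.2 − j86.2)| = 0.587
|Γ|² = 0.345
P_refl = |Γ|²·P_inc = 95.1 mW, P_del = (1 − |Γ|²)·P_inc = 181 mW

P_delivered ≈ 181 mW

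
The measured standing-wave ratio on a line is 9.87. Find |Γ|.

|Γ| = (S − 1)/(S + 1) = (9.87 − 1)/(9.87 + 1) = 8.87/10.9

|Γ| ≈ 0.816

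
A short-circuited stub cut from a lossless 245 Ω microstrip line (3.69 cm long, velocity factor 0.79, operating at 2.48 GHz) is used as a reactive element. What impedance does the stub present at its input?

Z_in ≈ −j213 Ω

λ = v/f = 0.79·c / 2.48 GHz = 0.0956 m
βl = 2π·l/λ = 2π × 0.386 = 139°
tan(βl) = -0.869
For a short-circuited stub, Z_in = jZ_0·tan(βl)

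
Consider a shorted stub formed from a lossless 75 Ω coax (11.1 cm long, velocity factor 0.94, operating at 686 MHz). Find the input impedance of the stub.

Z_in ≈ −j593 Ω

λ = v/f = 0.94·c / 686 MHz = 0.411 m
βl = 2π·l/λ = 2π × 0.27 = 97.2°
tan(βl) = -7.91
For a shorted stub, Z_in = jZ_0·tan(βl)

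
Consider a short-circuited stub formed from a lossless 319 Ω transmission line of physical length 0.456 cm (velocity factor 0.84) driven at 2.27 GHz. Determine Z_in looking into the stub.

λ = v/f = 0.84·c / 2.27 GHz = 0.111 m
βl = 2π·l/λ = 2π × 0.0411 = 14.8°
tan(βl) = 0.264
For a short-circuited stub, Z_in = jZ_0·tan(βl)

Z_in ≈ +j84.2 Ω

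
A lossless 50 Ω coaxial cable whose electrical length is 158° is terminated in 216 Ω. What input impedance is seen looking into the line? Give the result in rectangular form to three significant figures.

tan(βl) = tan(158°) = -0.404
Z_in = Z_0·(Z_L + jZ_0·tanβl)/(Z_0 + jZ_L·tanβl)
     = 50·(216 − j20.2)/(50 − j87.3)

Z_in ≈ 62.1 + j88.2 Ω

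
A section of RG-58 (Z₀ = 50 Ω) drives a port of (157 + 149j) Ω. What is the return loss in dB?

RL ≈ 2.86 dB

Γ = (107 + j149)/(207 + j149), |Γ| = 0.719
RL = −20·log₁₀|Γ| = −20·log₁₀(0.719)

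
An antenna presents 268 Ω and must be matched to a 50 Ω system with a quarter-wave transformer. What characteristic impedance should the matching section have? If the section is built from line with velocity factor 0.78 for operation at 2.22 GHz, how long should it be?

Z_qwt ≈ 116 Ω; length ≈ 2.64 cm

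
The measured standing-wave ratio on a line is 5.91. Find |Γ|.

|Γ| = (S − 1)/(S + 1) = (5.91 − 1)/(5.91 + 1) = 4.91/6.91

|Γ| ≈ 0.711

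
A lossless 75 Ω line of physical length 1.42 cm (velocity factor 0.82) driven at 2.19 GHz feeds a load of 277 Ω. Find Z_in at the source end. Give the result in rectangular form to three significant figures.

λ = v/f = 0.82·c / 2.19 GHz = 0.112 m
βl = 2π·l/λ = 2π × 0.126 = 45.5°
tan(βl) = tan(45.5°) = 1.02
Z_in = Z_0·(Z_L + jZ_0·tanβl)/(Z_0 + jZ_L·tanβl)
     = 75·(277 + j76.3)/(75 + j282)

Z_in ≈ 37.3 − j63.8 Ω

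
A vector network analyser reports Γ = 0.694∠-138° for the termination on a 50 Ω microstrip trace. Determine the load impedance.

Z_L ≈ 10.3 − j18.5 Ω

Z_L = Z_0·(1 + Γ)/(1 − Γ) = 50·(0.484 − j0.464)/(1.52 + j0.464)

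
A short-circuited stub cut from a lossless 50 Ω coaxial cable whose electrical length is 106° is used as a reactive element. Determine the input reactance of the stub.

X_in ≈ -174 Ω (capacitive)

tan(βl) = -3.49
For a short-circuited stub, Z_in = jZ_0·tan(βl)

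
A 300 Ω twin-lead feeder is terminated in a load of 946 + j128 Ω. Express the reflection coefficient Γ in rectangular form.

Γ ≈ 0.523 + j0.049

Γ = (Z_L − Z_0)/(Z_L + Z_0) = (646 + j128)/(1246 + j128)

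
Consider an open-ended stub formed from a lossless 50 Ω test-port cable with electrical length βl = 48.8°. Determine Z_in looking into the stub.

tan(βl) = 1.14
For an open-ended stub, Z_in = −jZ_0·cot(βl) = −jZ_0/tan(βl)

Z_in ≈ −j43.8 Ω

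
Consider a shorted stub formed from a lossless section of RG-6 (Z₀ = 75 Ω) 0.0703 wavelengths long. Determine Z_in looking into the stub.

Z_in ≈ +j35.5 Ω

βl = 2π × 0.0703 = 25.3°
tan(βl) = 0.473
For a shorted stub, Z_in = jZ_0·tan(βl)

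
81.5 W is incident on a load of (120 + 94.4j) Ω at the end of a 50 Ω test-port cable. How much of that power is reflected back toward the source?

P_reflected ≈ 29.8 W

|Γ| = |(70 + j94.4)/(170 + j94.4)| = 0.604
|Γ|² = 0.365
P_refl = |Γ|²·P_inc = 29.8 W, P_del = (1 − |Γ|²)·P_inc = 51.7 W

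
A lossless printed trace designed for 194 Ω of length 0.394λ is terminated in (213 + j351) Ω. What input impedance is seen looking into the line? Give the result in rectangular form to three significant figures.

Z_in ≈ 52.1 + j101 Ω

βl = 2π × 0.394 = 142°
tan(βl) = tan(142°) = -0.786
Z_in = Z_0·(Z_L + jZ_0·tanβl)/(Z_0 + jZ_L·tanβl)
     = 194·(213 + j199)/(470 − j167)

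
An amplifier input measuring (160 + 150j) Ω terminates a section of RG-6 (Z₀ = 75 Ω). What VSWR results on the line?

Γ = (Z_L − Z_0)/(Z_L + Z_0) = (85 + j150)/(235 + j150)
|Γ| = 172/279 = 0.618
VSWR = (1 + |Γ|)/(1 − |Γ|) = 1.62/0.382

VSWR ≈ 4.24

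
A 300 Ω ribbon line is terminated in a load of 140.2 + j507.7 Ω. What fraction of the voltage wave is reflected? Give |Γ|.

|Γ| ≈ 0.792

Γ = (Z_L − Z_0)/(Z_L + Z_0) = (-159.8 + j507.7)/(440.2 + j507.7)
|Γ| = 532/672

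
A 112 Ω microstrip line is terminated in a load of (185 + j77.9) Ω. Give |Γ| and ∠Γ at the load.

Γ = (Z_L − Z_0)/(Z_L + Z_0) = (73 + j77.9)/(297 + j77.9)
|Γ| = 107/307 = 0.348

Γ ≈ 0.348 ∠ 32.2°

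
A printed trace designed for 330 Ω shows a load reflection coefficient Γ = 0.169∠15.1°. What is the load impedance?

Z_L ≈ 457 + j41.4 Ω

Z_L = Z_0·(1 + Γ)/(1 − Γ) = 330·(1.16 + j0.044)/(0.837 − j0.044)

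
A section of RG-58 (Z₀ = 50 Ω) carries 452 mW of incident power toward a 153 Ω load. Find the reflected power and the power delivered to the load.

Γ = (153 − 50)/(153 + 50) = 0.507
|Γ|² = 0.257
P_refl = |Γ|²·P_inc = 116 mW, P_del = (1 − |Γ|²)·P_inc = 336 mW

P_reflected ≈ 116 mW; P_delivered ≈ 336 mW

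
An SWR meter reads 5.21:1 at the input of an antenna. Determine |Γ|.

|Γ| = (S − 1)/(S + 1) = (5.21 − 1)/(5.21 + 1) = 4.21/6.21

|Γ| ≈ 0.678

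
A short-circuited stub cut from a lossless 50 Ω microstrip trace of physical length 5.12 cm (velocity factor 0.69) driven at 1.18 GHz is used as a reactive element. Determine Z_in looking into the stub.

Z_in ≈ −j186 Ω

λ = v/f = 0.69·c / 1.18 GHz = 0.175 m
βl = 2π·l/λ = 2π × 0.292 = 105°
tan(βl) = -3.71
For a short-circuited stub, Z_in = jZ_0·tan(βl)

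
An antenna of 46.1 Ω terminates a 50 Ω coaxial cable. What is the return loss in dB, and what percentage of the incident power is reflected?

RL ≈ 27.8 dB; 0.165% of incident power reflected

Γ = (46.1 − 50)/(46.1 + 50) = -0.0406
RL = −20·log₁₀(0.0406) = 27.8 dB
P_refl/P_inc = |Γ|² = 0.00165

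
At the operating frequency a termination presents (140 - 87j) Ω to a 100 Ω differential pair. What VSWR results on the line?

VSWR ≈ 2.2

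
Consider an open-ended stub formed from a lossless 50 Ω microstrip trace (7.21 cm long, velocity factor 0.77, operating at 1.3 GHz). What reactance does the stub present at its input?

X_in ≈ 74.3 Ω (inductive)

λ = v/f = 0.77·c / 1.3 GHz = 0.178 m
βl = 2π·l/λ = 2π × 0.406 = 146°
tan(βl) = -0.673
For an open-ended stub, Z_in = −jZ_0·cot(βl) = −jZ_0/tan(βl)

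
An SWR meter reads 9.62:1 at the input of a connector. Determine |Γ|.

|Γ| = (S − 1)/(S + 1) = (9.62 − 1)/(9.62 + 1) = 8.62/10.6

|Γ| ≈ 0.812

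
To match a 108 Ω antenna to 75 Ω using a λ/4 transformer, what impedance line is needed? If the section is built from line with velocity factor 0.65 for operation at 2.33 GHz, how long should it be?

Z_qwt ≈ 90 Ω; length ≈ 2.09 cm

Z_qwt = √(Z_0·R_L) = √(75 × 108) = √8100
λ = 0.65·c/f = 0.0837 m, so l = λ/4 = 0.0209 m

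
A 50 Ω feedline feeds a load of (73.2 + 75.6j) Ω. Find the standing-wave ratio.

VSWR ≈ 3.42

Γ = (Z_L − Z_0)/(Z_L + Z_0) = (23.2 + j75.6)/(123.2 + j75.6)
|Γ| = 79.1/145 = 0.547
VSWR = (1 + |Γ|)/(1 − |Γ|) = 1.55/0.453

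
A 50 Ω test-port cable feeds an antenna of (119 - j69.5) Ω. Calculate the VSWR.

VSWR ≈ 3.31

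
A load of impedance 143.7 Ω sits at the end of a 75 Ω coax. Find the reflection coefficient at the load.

Γ = 0.314

Γ = (Z_L − Z_0)/(Z_L + Z_0) = (143.7 − 75)/(143.7 + 75) = 68.7/218.7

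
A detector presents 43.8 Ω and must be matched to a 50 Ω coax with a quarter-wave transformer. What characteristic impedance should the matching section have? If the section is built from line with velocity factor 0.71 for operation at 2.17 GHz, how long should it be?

Z_qwt = √(Z_0·R_L) = √(50 × 43.8) = √2190
λ = 0.71·c/f = 0.0982 m, so l = λ/4 = 0.0245 m

Z_qwt ≈ 46.8 Ω; length ≈ 2.45 cm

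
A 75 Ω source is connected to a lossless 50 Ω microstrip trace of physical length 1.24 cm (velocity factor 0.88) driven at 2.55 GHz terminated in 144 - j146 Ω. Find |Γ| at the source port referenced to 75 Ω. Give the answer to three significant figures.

λ = v/f = 0.88·c / 2.55 GHz = 0.104 m
βl = 2π·l/λ = 2π × 0.12 = 43.1°
tan(βl) = 0.936
Z_in = Z_0·(Z_L + jZ_0·tanβl)/(Z_0 + jZ_L·tanβl) = 12.7 − j35.8 Ω
Γ_s = (Z_in − Z_s)/(Z_in + Z_s) = (-62.3 − j35.8)/(87.7 − j35.8), |Γ_s| = 0.758

|Γ| ≈ 0.758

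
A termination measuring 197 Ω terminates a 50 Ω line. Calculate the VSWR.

VSWR ≈ 3.94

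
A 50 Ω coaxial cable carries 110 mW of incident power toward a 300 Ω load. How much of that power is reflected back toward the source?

Γ = (300 − 50)/(300 + 50) = 0.714
|Γ|² = 0.51
P_refl = |Γ|²·P_inc = 56.1 mW, P_del = (1 − |Γ|²)·P_inc = 53.9 mW

P_reflected ≈ 56.1 mW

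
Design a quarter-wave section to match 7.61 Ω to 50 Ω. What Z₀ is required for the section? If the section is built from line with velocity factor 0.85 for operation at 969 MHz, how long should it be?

Z_qwt ≈ 19.5 Ω; length ≈ 6.58 cm

Z_qwt = √(Z_0·R_L) = √(50 × 7.61) = √380.5
λ = 0.85·c/f = 0.263 m, so l = λ/4 = 0.0658 m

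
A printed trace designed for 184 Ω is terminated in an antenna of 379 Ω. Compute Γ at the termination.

Γ = (Z_L − Z_0)/(Z_L + Z_0) = (379 − 184)/(379 + 184) = 195/563

Γ = 0.346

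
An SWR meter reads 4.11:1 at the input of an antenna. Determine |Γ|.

|Γ| = (S − 1)/(S + 1) = (4.11 − 1)/(4.11 + 1) = 3.11/5.11

|Γ| ≈ 0.609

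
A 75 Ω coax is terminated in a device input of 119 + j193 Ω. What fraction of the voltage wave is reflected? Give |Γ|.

|Γ| ≈ 0.723

Γ = (Z_L − Z_0)/(Z_L + Z_0) = (44 + j193)/(194 + j193)
|Γ| = 198/274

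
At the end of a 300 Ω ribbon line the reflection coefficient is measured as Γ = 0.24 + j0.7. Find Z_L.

Z_L ≈ 127 + j393 Ω

Z_L = Z_0·(1 + Γ)/(1 − Γ) = 300·(1.24 + j0.7)/(0.76 − j0.7)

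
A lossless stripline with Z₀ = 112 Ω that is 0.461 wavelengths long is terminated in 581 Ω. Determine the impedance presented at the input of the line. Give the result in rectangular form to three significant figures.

Z_in ≈ 230 + j270 Ω

βl = 2π × 0.461 = 166°
tan(βl) = tan(166°) = -0.25
Z_in = Z_0·(Z_L + jZ_0·tanβl)/(Z_0 + jZ_L·tanβl)
     = 112·(581 − j28)/(112 − j145)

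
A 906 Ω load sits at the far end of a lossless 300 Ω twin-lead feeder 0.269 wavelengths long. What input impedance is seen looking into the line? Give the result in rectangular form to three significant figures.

βl = 2π × 0.269 = 96.8°
tan(βl) = tan(96.8°) = -8.34
Z_in = Z_0·(Z_L + jZ_0·tanβl)/(Z_0 + jZ_L·tanβl)
     = 300·(906 − j2500)/(300 − j7550)

Z_in ≈ 101 + j32 Ω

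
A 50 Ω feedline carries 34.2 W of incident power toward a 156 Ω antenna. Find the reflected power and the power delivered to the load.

P_reflected ≈ 9.06 W; P_delivered ≈ 25.1 W

Γ = (156 − 50)/(156 + 50) = 0.515
|Γ|² = 0.265
P_refl = |Γ|²·P_inc = 9.06 W, P_del = (1 − |Γ|²)·P_inc = 25.1 W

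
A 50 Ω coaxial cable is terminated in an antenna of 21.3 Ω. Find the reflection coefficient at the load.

Γ = -0.403

Γ = (Z_L − Z_0)/(Z_L + Z_0) = (21.3 − 50)/(21.3 + 50) = -28.7/71.3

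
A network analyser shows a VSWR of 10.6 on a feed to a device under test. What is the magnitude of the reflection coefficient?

|Γ| ≈ 0.828

|Γ| = (S − 1)/(S + 1) = (10.6 − 1)/(10.6 + 1) = 9.6/11.6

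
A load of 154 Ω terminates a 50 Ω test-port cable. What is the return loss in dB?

RL ≈ 5.85 dB

Γ = (154 − 50)/(154 + 50) = 0.51
RL = −20·log₁₀|Γ| = −20·log₁₀(0.51)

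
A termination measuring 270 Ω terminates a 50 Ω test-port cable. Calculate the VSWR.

Γ = (270 − 50)/(270 + 50) = 0.688
VSWR = (1 + 0.688)/(1 − 0.688)

VSWR ≈ 5.4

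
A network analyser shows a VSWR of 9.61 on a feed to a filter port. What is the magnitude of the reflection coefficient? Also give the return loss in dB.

|Γ| = (S − 1)/(S + 1) = (9.61 − 1)/(9.61 + 1) = 8.61/10.6
RL = −20·log₁₀|Γ| = −20·log₁₀(0.811)

|Γ| ≈ 0.811; return loss ≈ 1.81 dB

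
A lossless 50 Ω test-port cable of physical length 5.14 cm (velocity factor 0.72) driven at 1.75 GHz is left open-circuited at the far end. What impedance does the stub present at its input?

λ = v/f = 0.72·c / 1.75 GHz = 0.123 m
βl = 2π·l/λ = 2π × 0.416 = 150°
tan(βl) = -0.579
For an open-circuited stub, Z_in = −jZ_0·cot(βl) = −jZ_0/tan(βl)

Z_in ≈ +j86.3 Ω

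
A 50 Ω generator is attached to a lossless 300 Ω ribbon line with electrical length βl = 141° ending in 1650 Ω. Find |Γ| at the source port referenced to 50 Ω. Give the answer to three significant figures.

tan(βl) = -0.81
Z_in = Z_0·(Z_L + jZ_0·tanβl)/(Z_0 + jZ_L·tanβl) = 131 + j341 Ω
Γ_s = (Z_in − Z_s)/(Z_in + Z_s) = (81.1 + j341)/(181 + j341), |Γ_s| = 0.908

|Γ| ≈ 0.908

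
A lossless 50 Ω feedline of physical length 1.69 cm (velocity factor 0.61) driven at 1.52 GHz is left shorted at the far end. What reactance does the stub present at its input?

λ = v/f = 0.61·c / 1.52 GHz = 0.12 m
βl = 2π·l/λ = 2π × 0.14 = 50.5°
tan(βl) = 1.21
For a shorted stub, Z_in = jZ_0·tan(βl)

X_in ≈ 60.7 Ω (inductive)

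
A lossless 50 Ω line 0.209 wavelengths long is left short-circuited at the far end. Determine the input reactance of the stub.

X_in ≈ 190 Ω (inductive)

βl = 2π × 0.209 = 75.2°
tan(βl) = 3.8
For a short-circuited stub, Z_in = jZ_0·tan(βl)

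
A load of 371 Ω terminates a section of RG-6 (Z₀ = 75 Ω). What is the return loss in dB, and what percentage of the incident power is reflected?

Γ = (371 − 75)/(371 + 75) = 0.664
RL = −20·log₁₀(0.664) = 3.56 dB
P_refl/P_inc = |Γ|² = 0.44

RL ≈ 3.56 dB; 44% of incident power reflected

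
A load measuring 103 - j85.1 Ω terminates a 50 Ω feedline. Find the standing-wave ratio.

Γ = (Z_L − Z_0)/(Z_L + Z_0) = (53 − j85.1)/(153 − j85.1)
|Γ| = 100/175 = 0.573
VSWR = (1 + |Γ|)/(1 − |Γ|) = 1.57/0.427

VSWR ≈ 3.68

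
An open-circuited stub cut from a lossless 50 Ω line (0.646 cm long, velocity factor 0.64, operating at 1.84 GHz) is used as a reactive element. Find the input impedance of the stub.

λ = v/f = 0.64·c / 1.84 GHz = 0.104 m
βl = 2π·l/λ = 2π × 0.0619 = 22.3°
tan(βl) = 0.41
For an open-circuited stub, Z_in = −jZ_0·cot(βl) = −jZ_0/tan(βl)

Z_in ≈ −j122 Ω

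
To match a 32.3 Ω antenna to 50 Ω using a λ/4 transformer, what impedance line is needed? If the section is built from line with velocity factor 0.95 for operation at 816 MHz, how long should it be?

Z_qwt ≈ 40.2 Ω; length ≈ 8.73 cm

Z_qwt = √(Z_0·R_L) = √(50 × 32.3) = √1615
λ = 0.95·c/f = 0.349 m, so l = λ/4 = 0.0873 m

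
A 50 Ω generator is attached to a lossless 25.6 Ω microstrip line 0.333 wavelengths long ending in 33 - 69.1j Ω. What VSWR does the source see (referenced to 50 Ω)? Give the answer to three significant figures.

VSWR ≈ 9.03

βl = 2π × 0.333 = 120°
tan(βl) = -1.74
Z_in = Z_0·(Z_L + jZ_0·tanβl)/(Z_0 + jZ_L·tanβl) = 7.11 + j26.4 Ω
Γ_s = (Z_in − Z_s)/(Z_in + Z_s) = (-42.9 + j26.4)/(57.1 + j26.4), |Γ_s| = 0.801
VSWR = (1 + |Γ_s|)/(1 − |Γ_s|)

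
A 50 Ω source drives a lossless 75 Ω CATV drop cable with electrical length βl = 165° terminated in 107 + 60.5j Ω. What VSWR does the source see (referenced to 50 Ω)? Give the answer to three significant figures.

VSWR ≈ 2.61

tan(βl) = -0.268
Z_in = Z_0·(Z_L + jZ_0·tanβl)/(Z_0 + jZ_L·tanβl) = 70.6 + j55.4 Ω
Γ_s = (Z_in − Z_s)/(Z_in + Z_s) = (20.6 + j55.4)/(121 + j55.4), |Γ_s| = 0.445
VSWR = (1 + |Γ_s|)/(1 − |Γ_s|)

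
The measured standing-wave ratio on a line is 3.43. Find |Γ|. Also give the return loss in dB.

|Γ| = (S − 1)/(S + 1) = (3.43 − 1)/(3.43 + 1) = 2.43/4.43
RL = −20·log₁₀|Γ| = −20·log₁₀(0.549)

|Γ| ≈ 0.549; return loss ≈ 5.22 dB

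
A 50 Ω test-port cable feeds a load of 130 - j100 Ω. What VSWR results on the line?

Γ = (Z_L − Z_0)/(Z_L + Z_0) = (80 − j100)/(180 − j100)
|Γ| = 128/206 = 0.622
VSWR = (1 + |Γ|)/(1 − |Γ|) = 1.62/0.378

VSWR ≈ 4.29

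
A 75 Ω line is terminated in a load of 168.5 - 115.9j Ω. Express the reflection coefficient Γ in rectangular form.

Γ = (Z_L − Z_0)/(Z_L + Z_0) = (93.5 − j115.9)/(243.5 − j115.9)

Γ ≈ 0.498 − j0.239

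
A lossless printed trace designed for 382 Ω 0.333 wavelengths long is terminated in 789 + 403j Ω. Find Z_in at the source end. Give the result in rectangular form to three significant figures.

Z_in ≈ 152 + j99.9 Ω

βl = 2π × 0.333 = 120°
tan(βl) = tan(120°) = -1.74
Z_in = Z_0·(Z_L + jZ_0·tanβl)/(Z_0 + jZ_L·tanβl)
     = 382·(789 − j262)/(1080 − j1370)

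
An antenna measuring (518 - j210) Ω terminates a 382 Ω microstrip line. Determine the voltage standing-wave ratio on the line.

VSWR ≈ 1.74

Γ = (Z_L − Z_0)/(Z_L + Z_0) = (136 − j210)/(900 − j210)
|Γ| = 250/924 = 0.271
VSWR = (1 + |Γ|)/(1 − |Γ|) = 1.27/0.729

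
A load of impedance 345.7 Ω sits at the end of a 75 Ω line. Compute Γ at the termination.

Γ = 0.643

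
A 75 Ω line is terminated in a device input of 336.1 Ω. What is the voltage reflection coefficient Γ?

Γ = (Z_L − Z_0)/(Z_L + Z_0) = (336.1 − 75)/(336.1 + 75) = 261.1/411.1

Γ = 0.635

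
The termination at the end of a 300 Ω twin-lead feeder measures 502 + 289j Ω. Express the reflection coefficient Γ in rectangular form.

Γ ≈ 0.338 + j0.239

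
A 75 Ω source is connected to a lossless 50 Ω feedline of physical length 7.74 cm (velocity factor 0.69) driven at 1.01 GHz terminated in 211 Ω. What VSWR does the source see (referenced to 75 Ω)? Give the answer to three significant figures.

λ = v/f = 0.69·c / 1.01 GHz = 0.205 m
βl = 2π·l/λ = 2π × 0.378 = 136°
tan(βl) = -0.967
Z_in = Z_0·(Z_L + jZ_0·tanβl)/(Z_0 + jZ_L·tanβl) = 23.1 + j46 Ω
Γ_s = (Z_in − Z_s)/(Z_in + Z_s) = (-51.9 + j46)/(98.1 + j46), |Γ_s| = 0.64
VSWR = (1 + |Γ_s|)/(1 − |Γ_s|)

VSWR ≈ 4.55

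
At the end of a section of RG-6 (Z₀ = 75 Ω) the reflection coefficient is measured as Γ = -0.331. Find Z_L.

Z_L ≈ 37.7 Ω

Z_L = Z_0·(1 + Γ)/(1 − Γ) = 75·(0.669)/(1.33)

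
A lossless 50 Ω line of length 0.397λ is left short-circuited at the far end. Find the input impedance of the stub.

βl = 2π × 0.397 = 143°
tan(βl) = -0.756
For a short-circuited stub, Z_in = jZ_0·tan(βl)

Z_in ≈ −j37.8 Ω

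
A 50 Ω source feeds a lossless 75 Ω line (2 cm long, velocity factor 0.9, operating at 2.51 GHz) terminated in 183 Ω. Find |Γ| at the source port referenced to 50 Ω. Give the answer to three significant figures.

λ = v/f = 0.9·c / 2.51 GHz = 0.108 m
βl = 2π·l/λ = 2π × 0.186 = 66.9°
tan(βl) = 2.35
Z_in = Z_0·(Z_L + jZ_0·tanβl)/(Z_0 + jZ_L·tanβl) = 35.2 − j25.8 Ω
Γ_s = (Z_in − Z_s)/(Z_in + Z_s) = (-14.8 − j25.8)/(85.2 − j25.8), |Γ_s| = 0.334

|Γ| ≈ 0.334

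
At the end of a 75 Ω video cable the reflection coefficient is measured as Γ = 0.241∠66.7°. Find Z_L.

Z_L ≈ 81.4 + j38.3 Ω

Z_L = Z_0·(1 + Γ)/(1 − Γ) = 75·(1.1 + j0.221)/(0.905 − j0.221)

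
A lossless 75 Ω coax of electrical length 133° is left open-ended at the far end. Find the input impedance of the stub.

Z_in ≈ +j69.9 Ω

tan(βl) = -1.07
For an open-ended stub, Z_in = −jZ_0·cot(βl) = −jZ_0/tan(βl)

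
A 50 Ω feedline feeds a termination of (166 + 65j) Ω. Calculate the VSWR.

VSWR ≈ 3.87

Γ = (Z_L − Z_0)/(Z_L + Z_0) = (116 + j65)/(216 + j65)
|Γ| = 133/226 = 0.589
VSWR = (1 + |Γ|)/(1 − |Γ|) = 1.59/0.411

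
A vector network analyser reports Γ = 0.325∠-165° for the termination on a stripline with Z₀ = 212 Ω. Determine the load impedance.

Z_L ≈ 109 − j20.6 Ω

Z_L = Z_0·(1 + Γ)/(1 − Γ) = 212·(0.686 − j0.0841)/(1.31 + j0.0841)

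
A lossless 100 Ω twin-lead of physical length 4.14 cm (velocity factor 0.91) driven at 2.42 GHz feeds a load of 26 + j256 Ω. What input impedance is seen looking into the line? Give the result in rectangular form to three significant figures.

Z_in ≈ 3.92 + j38.2 Ω

λ = v/f = 0.91·c / 2.42 GHz = 0.113 m
βl = 2π·l/λ = 2π × 0.367 = 132°
tan(βl) = tan(132°) = -1.11
Z_in = Z_0·(Z_L + jZ_0·tanβl)/(Z_0 + jZ_L·tanβl)
     = 100·(26 + j145)/(383 − j28.8)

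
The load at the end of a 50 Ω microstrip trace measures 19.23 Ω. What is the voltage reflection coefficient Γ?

Γ = -0.444

Γ = (Z_L − Z_0)/(Z_L + Z_0) = (19.23 − 50)/(19.23 + 50) = -30.77/69.23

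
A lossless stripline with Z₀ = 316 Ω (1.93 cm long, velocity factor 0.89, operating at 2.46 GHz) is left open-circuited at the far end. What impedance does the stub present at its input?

λ = v/f = 0.89·c / 2.46 GHz = 0.109 m
βl = 2π·l/λ = 2π × 0.178 = 64°
tan(βl) = 2.05
For an open-circuited stub, Z_in = −jZ_0·cot(βl) = −jZ_0/tan(βl)

Z_in ≈ −j154 Ω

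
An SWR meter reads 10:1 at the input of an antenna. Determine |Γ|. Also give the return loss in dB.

|Γ| ≈ 0.818; return loss ≈ 1.74 dB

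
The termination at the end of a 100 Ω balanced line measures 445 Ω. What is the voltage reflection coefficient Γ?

Γ = 0.633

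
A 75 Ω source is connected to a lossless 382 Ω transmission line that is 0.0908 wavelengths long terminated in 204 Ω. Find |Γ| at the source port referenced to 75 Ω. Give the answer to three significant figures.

βl = 2π × 0.0908 = 32.7°
tan(βl) = 0.642
Z_in = Z_0·(Z_L + jZ_0·tanβl)/(Z_0 + jZ_L·tanβl) = 258 + j157 Ω
Γ_s = (Z_in − Z_s)/(Z_in + Z_s) = (183 + j157)/(333 + j157), |Γ_s| = 0.655

|Γ| ≈ 0.655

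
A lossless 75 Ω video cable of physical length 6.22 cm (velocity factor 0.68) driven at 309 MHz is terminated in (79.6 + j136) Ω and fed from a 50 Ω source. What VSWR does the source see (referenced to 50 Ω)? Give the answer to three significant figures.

λ = v/f = 0.68·c / 309 MHz = 0.66 m
βl = 2π·l/λ = 2π × 0.0942 = 33.9°
tan(βl) = 0.672
Z_in = Z_0·(Z_L + jZ_0·tanβl)/(Z_0 + jZ_L·tanβl) = 207 − j175 Ω
Γ_s = (Z_in − Z_s)/(Z_in + Z_s) = (157 − j175)/(257 − j175), |Γ_s| = 0.756
VSWR = (1 + |Γ_s|)/(1 − |Γ_s|)

VSWR ≈ 7.21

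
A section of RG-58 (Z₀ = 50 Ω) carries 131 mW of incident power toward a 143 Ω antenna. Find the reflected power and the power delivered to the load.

P_reflected ≈ 30.4 mW; P_delivered ≈ 101 mW

Γ = (143 − 50)/(143 + 50) = 0.482
|Γ|² = 0.232
P_refl = |Γ|²·P_inc = 30.4 mW, P_del = (1 − |Γ|²)·P_inc = 101 mW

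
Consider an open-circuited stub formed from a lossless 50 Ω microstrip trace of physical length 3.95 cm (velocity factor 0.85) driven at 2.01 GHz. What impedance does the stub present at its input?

Z_in ≈ +j20.3 Ω

λ = v/f = 0.85·c / 2.01 GHz = 0.127 m
βl = 2π·l/λ = 2π × 0.311 = 112°
tan(βl) = -2.46
For an open-circuited stub, Z_in = −jZ_0·cot(βl) = −jZ_0/tan(βl)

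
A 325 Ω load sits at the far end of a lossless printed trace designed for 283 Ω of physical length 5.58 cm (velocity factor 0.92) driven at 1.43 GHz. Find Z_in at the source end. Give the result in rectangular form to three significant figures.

λ = v/f = 0.92·c / 1.43 GHz = 0.193 m
βl = 2π·l/λ = 2π × 0.289 = 104°
tan(βl) = tan(104°) = -3.99
Z_in = Z_0·(Z_L + jZ_0·tanβl)/(Z_0 + jZ_L·tanβl)
     = 283·(325 − j1130)/(283 − j1300)

Z_in ≈ 250 + j16.4 Ω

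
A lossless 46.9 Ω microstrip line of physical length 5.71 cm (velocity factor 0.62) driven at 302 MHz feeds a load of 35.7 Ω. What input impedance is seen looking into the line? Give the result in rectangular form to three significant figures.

λ = v/f = 0.62·c / 302 MHz = 0.616 m
βl = 2π·l/λ = 2π × 0.0927 = 33.4°
tan(βl) = tan(33.4°) = 0.659
Z_in = Z_0·(Z_L + jZ_0·tanβl)/(Z_0 + jZ_L·tanβl)
     = 46.9·(35.7 + j30.9)/(46.9 + j23.5)

Z_in ≈ 40.9 + j10.4 Ω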